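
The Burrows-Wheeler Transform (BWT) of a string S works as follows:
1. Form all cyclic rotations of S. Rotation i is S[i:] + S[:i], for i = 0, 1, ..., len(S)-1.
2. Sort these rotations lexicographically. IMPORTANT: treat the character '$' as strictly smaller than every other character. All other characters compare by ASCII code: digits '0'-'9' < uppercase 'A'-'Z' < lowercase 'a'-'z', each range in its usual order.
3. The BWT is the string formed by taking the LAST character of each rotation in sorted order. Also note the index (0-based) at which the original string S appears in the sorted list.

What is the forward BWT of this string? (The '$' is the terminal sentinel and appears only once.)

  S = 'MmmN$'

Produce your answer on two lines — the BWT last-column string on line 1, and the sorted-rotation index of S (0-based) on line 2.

Answer: N$mmM
1

Derivation:
All 5 rotations (rotation i = S[i:]+S[:i]):
  rot[0] = MmmN$
  rot[1] = mmN$M
  rot[2] = mN$Mm
  rot[3] = N$Mmm
  rot[4] = $MmmN
Sorted (with $ < everything):
  sorted[0] = $MmmN  (last char: 'N')
  sorted[1] = MmmN$  (last char: '$')
  sorted[2] = N$Mmm  (last char: 'm')
  sorted[3] = mN$Mm  (last char: 'm')
  sorted[4] = mmN$M  (last char: 'M')
Last column: N$mmM
Original string S is at sorted index 1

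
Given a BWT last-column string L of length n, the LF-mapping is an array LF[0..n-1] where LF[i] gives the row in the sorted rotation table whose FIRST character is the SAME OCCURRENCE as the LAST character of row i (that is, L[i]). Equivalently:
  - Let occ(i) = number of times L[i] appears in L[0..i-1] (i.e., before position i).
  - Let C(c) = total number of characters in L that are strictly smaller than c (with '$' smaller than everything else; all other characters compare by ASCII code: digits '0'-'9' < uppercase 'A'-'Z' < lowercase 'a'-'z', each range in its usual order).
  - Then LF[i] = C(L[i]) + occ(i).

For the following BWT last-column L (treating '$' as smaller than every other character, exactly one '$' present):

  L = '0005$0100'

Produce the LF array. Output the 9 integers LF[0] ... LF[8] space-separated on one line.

Answer: 1 2 3 8 0 4 7 5 6

Derivation:
Char counts: '$':1, '0':6, '1':1, '5':1
C (first-col start): C('$')=0, C('0')=1, C('1')=7, C('5')=8
L[0]='0': occ=0, LF[0]=C('0')+0=1+0=1
L[1]='0': occ=1, LF[1]=C('0')+1=1+1=2
L[2]='0': occ=2, LF[2]=C('0')+2=1+2=3
L[3]='5': occ=0, LF[3]=C('5')+0=8+0=8
L[4]='$': occ=0, LF[4]=C('$')+0=0+0=0
L[5]='0': occ=3, LF[5]=C('0')+3=1+3=4
L[6]='1': occ=0, LF[6]=C('1')+0=7+0=7
L[7]='0': occ=4, LF[7]=C('0')+4=1+4=5
L[8]='0': occ=5, LF[8]=C('0')+5=1+5=6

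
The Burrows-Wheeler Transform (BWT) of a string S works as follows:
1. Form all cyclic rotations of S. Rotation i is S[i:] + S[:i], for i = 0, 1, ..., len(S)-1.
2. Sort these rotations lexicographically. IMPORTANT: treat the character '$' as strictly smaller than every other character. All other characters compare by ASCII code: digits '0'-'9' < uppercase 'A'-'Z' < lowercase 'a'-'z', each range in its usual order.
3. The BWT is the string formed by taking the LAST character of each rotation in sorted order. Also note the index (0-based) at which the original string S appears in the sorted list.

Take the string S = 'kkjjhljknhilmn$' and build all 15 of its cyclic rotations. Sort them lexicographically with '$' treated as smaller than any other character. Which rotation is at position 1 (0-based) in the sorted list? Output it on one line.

Answer: hilmn$kkjjhljkn

Derivation:
All 15 rotations (rotation i = S[i:]+S[:i]):
  rot[0] = kkjjhljknhilmn$
  rot[1] = kjjhljknhilmn$k
  rot[2] = jjhljknhilmn$kk
  rot[3] = jhljknhilmn$kkj
  rot[4] = hljknhilmn$kkjj
  rot[5] = ljknhilmn$kkjjh
  rot[6] = jknhilmn$kkjjhl
  rot[7] = knhilmn$kkjjhlj
  rot[8] = nhilmn$kkjjhljk
  rot[9] = hilmn$kkjjhljkn
  rot[10] = ilmn$kkjjhljknh
  rot[11] = lmn$kkjjhljknhi
  rot[12] = mn$kkjjhljknhil
  rot[13] = n$kkjjhljknhilm
  rot[14] = $kkjjhljknhilmn
Sorted (with $ < everything):
  sorted[0] = $kkjjhljknhilmn
  sorted[1] = hilmn$kkjjhljkn
  sorted[2] = hljknhilmn$kkjj
  sorted[3] = ilmn$kkjjhljknh
  sorted[4] = jhljknhilmn$kkj
  sorted[5] = jjhljknhilmn$kk
  sorted[6] = jknhilmn$kkjjhl
  sorted[7] = kjjhljknhilmn$k
  sorted[8] = kkjjhljknhilmn$
  sorted[9] = knhilmn$kkjjhlj
  sorted[10] = ljknhilmn$kkjjh
  sorted[11] = lmn$kkjjhljknhi
  sorted[12] = mn$kkjjhljknhil
  sorted[13] = n$kkjjhljknhilm
  sorted[14] = nhilmn$kkjjhljk
sorted[1] = hilmn$kkjjhljkn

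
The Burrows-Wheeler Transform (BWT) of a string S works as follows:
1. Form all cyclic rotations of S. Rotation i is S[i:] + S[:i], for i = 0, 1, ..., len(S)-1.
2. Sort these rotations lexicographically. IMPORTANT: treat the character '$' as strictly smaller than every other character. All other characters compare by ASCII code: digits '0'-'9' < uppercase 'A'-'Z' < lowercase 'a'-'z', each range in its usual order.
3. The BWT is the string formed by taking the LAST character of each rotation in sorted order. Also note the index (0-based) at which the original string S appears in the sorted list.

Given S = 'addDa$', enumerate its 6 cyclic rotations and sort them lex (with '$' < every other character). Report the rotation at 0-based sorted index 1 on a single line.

All 6 rotations (rotation i = S[i:]+S[:i]):
  rot[0] = addDa$
  rot[1] = ddDa$a
  rot[2] = dDa$ad
  rot[3] = Da$add
  rot[4] = a$addD
  rot[5] = $addDa
Sorted (with $ < everything):
  sorted[0] = $addDa
  sorted[1] = Da$add
  sorted[2] = a$addD
  sorted[3] = addDa$
  sorted[4] = dDa$ad
  sorted[5] = ddDa$a
sorted[1] = Da$add

Answer: Da$add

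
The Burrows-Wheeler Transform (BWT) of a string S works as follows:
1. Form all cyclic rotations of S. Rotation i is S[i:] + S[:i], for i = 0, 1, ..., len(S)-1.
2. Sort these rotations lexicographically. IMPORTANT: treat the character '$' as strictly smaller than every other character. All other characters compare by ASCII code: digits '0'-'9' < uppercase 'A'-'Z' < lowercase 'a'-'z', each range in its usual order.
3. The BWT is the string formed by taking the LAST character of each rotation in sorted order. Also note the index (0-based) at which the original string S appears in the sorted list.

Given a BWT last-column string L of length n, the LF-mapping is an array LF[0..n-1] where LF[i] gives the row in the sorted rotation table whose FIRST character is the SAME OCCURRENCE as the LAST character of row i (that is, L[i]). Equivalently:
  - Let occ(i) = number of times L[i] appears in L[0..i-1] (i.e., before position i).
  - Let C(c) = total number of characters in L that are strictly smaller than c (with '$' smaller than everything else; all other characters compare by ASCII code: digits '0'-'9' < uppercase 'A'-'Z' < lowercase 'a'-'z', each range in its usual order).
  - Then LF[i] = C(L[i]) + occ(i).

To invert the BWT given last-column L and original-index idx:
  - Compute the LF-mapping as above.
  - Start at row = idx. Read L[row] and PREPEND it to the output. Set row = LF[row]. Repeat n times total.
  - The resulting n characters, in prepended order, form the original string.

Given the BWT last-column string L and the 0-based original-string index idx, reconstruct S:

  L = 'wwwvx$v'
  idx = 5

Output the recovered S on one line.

LF mapping: 3 4 5 1 6 0 2
Walk LF starting at row 5, prepending L[row]:
  step 1: row=5, L[5]='$', prepend. Next row=LF[5]=0
  step 2: row=0, L[0]='w', prepend. Next row=LF[0]=3
  step 3: row=3, L[3]='v', prepend. Next row=LF[3]=1
  step 4: row=1, L[1]='w', prepend. Next row=LF[1]=4
  step 5: row=4, L[4]='x', prepend. Next row=LF[4]=6
  step 6: row=6, L[6]='v', prepend. Next row=LF[6]=2
  step 7: row=2, L[2]='w', prepend. Next row=LF[2]=5
Reversed output: wvxwvw$

Answer: wvxwvw$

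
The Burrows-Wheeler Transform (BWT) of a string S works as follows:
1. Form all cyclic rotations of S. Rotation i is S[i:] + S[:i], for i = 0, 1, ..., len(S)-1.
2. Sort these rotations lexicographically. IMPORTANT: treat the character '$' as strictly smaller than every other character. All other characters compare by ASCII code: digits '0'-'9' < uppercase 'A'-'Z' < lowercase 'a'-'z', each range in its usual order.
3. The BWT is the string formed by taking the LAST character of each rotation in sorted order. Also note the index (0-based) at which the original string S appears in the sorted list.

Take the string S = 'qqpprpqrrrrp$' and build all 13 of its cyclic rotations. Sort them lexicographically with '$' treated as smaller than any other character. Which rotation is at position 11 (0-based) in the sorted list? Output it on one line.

Answer: rrrp$qqpprpqr

Derivation:
All 13 rotations (rotation i = S[i:]+S[:i]):
  rot[0] = qqpprpqrrrrp$
  rot[1] = qpprpqrrrrp$q
  rot[2] = pprpqrrrrp$qq
  rot[3] = prpqrrrrp$qqp
  rot[4] = rpqrrrrp$qqpp
  rot[5] = pqrrrrp$qqppr
  rot[6] = qrrrrp$qqpprp
  rot[7] = rrrrp$qqpprpq
  rot[8] = rrrp$qqpprpqr
  rot[9] = rrp$qqpprpqrr
  rot[10] = rp$qqpprpqrrr
  rot[11] = p$qqpprpqrrrr
  rot[12] = $qqpprpqrrrrp
Sorted (with $ < everything):
  sorted[0] = $qqpprpqrrrrp
  sorted[1] = p$qqpprpqrrrr
  sorted[2] = pprpqrrrrp$qq
  sorted[3] = pqrrrrp$qqppr
  sorted[4] = prpqrrrrp$qqp
  sorted[5] = qpprpqrrrrp$q
  sorted[6] = qqpprpqrrrrp$
  sorted[7] = qrrrrp$qqpprp
  sorted[8] = rp$qqpprpqrrr
  sorted[9] = rpqrrrrp$qqpp
  sorted[10] = rrp$qqpprpqrr
  sorted[11] = rrrp$qqpprpqr
  sorted[12] = rrrrp$qqpprpq
sorted[11] = rrrp$qqpprpqr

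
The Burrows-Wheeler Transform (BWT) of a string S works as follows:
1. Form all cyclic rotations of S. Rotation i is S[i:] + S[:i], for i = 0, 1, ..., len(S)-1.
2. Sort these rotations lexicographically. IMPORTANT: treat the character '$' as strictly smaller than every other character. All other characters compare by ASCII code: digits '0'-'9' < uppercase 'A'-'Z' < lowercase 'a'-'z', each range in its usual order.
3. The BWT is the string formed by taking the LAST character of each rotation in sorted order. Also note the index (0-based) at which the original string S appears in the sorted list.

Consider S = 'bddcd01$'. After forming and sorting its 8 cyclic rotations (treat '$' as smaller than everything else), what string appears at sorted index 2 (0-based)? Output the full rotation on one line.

Answer: 1$bddcd0

Derivation:
All 8 rotations (rotation i = S[i:]+S[:i]):
  rot[0] = bddcd01$
  rot[1] = ddcd01$b
  rot[2] = dcd01$bd
  rot[3] = cd01$bdd
  rot[4] = d01$bddc
  rot[5] = 01$bddcd
  rot[6] = 1$bddcd0
  rot[7] = $bddcd01
Sorted (with $ < everything):
  sorted[0] = $bddcd01
  sorted[1] = 01$bddcd
  sorted[2] = 1$bddcd0
  sorted[3] = bddcd01$
  sorted[4] = cd01$bdd
  sorted[5] = d01$bddc
  sorted[6] = dcd01$bd
  sorted[7] = ddcd01$b
sorted[2] = 1$bddcd0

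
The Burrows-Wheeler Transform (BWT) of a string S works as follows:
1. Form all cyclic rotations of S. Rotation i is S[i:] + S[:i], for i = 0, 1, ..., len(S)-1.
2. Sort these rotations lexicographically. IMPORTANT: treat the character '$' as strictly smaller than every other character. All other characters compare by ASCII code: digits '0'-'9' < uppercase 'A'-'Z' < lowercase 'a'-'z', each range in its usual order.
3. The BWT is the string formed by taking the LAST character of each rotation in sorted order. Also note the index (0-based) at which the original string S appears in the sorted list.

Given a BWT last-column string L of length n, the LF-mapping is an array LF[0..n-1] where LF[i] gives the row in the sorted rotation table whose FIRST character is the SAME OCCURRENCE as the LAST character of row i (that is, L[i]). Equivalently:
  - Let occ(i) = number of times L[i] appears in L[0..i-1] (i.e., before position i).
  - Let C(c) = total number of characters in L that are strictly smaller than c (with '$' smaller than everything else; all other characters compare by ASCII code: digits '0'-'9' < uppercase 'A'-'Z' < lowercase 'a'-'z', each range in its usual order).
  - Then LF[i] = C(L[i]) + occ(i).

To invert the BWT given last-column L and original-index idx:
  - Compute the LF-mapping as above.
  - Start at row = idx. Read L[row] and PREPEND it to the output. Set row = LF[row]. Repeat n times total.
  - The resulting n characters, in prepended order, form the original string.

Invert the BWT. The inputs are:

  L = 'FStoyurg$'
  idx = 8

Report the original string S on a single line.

Answer: yogurtSF$

Derivation:
LF mapping: 1 2 6 4 8 7 5 3 0
Walk LF starting at row 8, prepending L[row]:
  step 1: row=8, L[8]='$', prepend. Next row=LF[8]=0
  step 2: row=0, L[0]='F', prepend. Next row=LF[0]=1
  step 3: row=1, L[1]='S', prepend. Next row=LF[1]=2
  step 4: row=2, L[2]='t', prepend. Next row=LF[2]=6
  step 5: row=6, L[6]='r', prepend. Next row=LF[6]=5
  step 6: row=5, L[5]='u', prepend. Next row=LF[5]=7
  step 7: row=7, L[7]='g', prepend. Next row=LF[7]=3
  step 8: row=3, L[3]='o', prepend. Next row=LF[3]=4
  step 9: row=4, L[4]='y', prepend. Next row=LF[4]=8
Reversed output: yogurtSF$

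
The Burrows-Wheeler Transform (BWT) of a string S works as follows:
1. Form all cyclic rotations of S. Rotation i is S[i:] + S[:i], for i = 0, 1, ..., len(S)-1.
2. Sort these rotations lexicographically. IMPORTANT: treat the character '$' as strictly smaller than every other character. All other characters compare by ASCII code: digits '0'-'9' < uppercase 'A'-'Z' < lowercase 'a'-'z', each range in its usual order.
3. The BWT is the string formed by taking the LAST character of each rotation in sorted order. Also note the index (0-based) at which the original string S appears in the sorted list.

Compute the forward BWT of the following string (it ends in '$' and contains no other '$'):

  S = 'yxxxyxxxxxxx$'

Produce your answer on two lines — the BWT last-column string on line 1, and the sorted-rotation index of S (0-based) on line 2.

All 13 rotations (rotation i = S[i:]+S[:i]):
  rot[0] = yxxxyxxxxxxx$
  rot[1] = xxxyxxxxxxx$y
  rot[2] = xxyxxxxxxx$yx
  rot[3] = xyxxxxxxx$yxx
  rot[4] = yxxxxxxx$yxxx
  rot[5] = xxxxxxx$yxxxy
  rot[6] = xxxxxx$yxxxyx
  rot[7] = xxxxx$yxxxyxx
  rot[8] = xxxx$yxxxyxxx
  rot[9] = xxx$yxxxyxxxx
  rot[10] = xx$yxxxyxxxxx
  rot[11] = x$yxxxyxxxxxx
  rot[12] = $yxxxyxxxxxxx
Sorted (with $ < everything):
  sorted[0] = $yxxxyxxxxxxx  (last char: 'x')
  sorted[1] = x$yxxxyxxxxxx  (last char: 'x')
  sorted[2] = xx$yxxxyxxxxx  (last char: 'x')
  sorted[3] = xxx$yxxxyxxxx  (last char: 'x')
  sorted[4] = xxxx$yxxxyxxx  (last char: 'x')
  sorted[5] = xxxxx$yxxxyxx  (last char: 'x')
  sorted[6] = xxxxxx$yxxxyx  (last char: 'x')
  sorted[7] = xxxxxxx$yxxxy  (last char: 'y')
  sorted[8] = xxxyxxxxxxx$y  (last char: 'y')
  sorted[9] = xxyxxxxxxx$yx  (last char: 'x')
  sorted[10] = xyxxxxxxx$yxx  (last char: 'x')
  sorted[11] = yxxxxxxx$yxxx  (last char: 'x')
  sorted[12] = yxxxyxxxxxxx$  (last char: '$')
Last column: xxxxxxxyyxxx$
Original string S is at sorted index 12

Answer: xxxxxxxyyxxx$
12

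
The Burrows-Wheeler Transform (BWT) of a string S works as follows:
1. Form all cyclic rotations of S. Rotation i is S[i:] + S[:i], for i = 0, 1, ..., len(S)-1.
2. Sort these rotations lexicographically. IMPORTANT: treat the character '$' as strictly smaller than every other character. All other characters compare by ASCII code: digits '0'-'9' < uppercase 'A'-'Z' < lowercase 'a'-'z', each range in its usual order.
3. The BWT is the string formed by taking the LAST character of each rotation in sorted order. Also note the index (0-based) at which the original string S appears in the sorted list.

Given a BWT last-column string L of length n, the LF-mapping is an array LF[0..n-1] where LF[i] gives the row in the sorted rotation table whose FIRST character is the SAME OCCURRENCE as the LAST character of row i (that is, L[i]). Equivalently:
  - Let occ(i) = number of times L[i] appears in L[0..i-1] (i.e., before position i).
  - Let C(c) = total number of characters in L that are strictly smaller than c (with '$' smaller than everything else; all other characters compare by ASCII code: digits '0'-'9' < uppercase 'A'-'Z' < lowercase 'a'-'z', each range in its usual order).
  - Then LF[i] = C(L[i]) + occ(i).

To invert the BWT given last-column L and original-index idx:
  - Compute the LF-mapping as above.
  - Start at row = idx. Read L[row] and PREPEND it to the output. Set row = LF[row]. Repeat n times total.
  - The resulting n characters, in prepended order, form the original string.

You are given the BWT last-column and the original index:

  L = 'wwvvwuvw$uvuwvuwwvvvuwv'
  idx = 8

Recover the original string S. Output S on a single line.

Answer: vvuvvvwvwvuvwuvwwwuuww$

Derivation:
LF mapping: 15 16 6 7 17 1 8 18 0 2 9 3 19 10 4 20 21 11 12 13 5 22 14
Walk LF starting at row 8, prepending L[row]:
  step 1: row=8, L[8]='$', prepend. Next row=LF[8]=0
  step 2: row=0, L[0]='w', prepend. Next row=LF[0]=15
  step 3: row=15, L[15]='w', prepend. Next row=LF[15]=20
  step 4: row=20, L[20]='u', prepend. Next row=LF[20]=5
  step 5: row=5, L[5]='u', prepend. Next row=LF[5]=1
  step 6: row=1, L[1]='w', prepend. Next row=LF[1]=16
  step 7: row=16, L[16]='w', prepend. Next row=LF[16]=21
  step 8: row=21, L[21]='w', prepend. Next row=LF[21]=22
  step 9: row=22, L[22]='v', prepend. Next row=LF[22]=14
  step 10: row=14, L[14]='u', prepend. Next row=LF[14]=4
  step 11: row=4, L[4]='w', prepend. Next row=LF[4]=17
  step 12: row=17, L[17]='v', prepend. Next row=LF[17]=11
  step 13: row=11, L[11]='u', prepend. Next row=LF[11]=3
  step 14: row=3, L[3]='v', prepend. Next row=LF[3]=7
  step 15: row=7, L[7]='w', prepend. Next row=LF[7]=18
  step 16: row=18, L[18]='v', prepend. Next row=LF[18]=12
  step 17: row=12, L[12]='w', prepend. Next row=LF[12]=19
  step 18: row=19, L[19]='v', prepend. Next row=LF[19]=13
  step 19: row=13, L[13]='v', prepend. Next row=LF[13]=10
  step 20: row=10, L[10]='v', prepend. Next row=LF[10]=9
  step 21: row=9, L[9]='u', prepend. Next row=LF[9]=2
  step 22: row=2, L[2]='v', prepend. Next row=LF[2]=6
  step 23: row=6, L[6]='v', prepend. Next row=LF[6]=8
Reversed output: vvuvvvwvwvuvwuvwwwuuww$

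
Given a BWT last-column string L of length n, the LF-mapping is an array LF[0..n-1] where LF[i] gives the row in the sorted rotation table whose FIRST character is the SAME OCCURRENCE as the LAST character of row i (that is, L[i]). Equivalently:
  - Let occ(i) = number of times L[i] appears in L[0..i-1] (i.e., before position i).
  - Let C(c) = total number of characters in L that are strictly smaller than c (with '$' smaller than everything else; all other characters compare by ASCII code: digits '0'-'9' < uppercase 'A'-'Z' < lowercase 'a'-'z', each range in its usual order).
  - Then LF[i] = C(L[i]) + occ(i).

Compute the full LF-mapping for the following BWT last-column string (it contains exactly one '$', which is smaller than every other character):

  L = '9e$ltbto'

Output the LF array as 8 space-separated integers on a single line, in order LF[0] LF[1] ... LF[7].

Char counts: '$':1, '9':1, 'b':1, 'e':1, 'l':1, 'o':1, 't':2
C (first-col start): C('$')=0, C('9')=1, C('b')=2, C('e')=3, C('l')=4, C('o')=5, C('t')=6
L[0]='9': occ=0, LF[0]=C('9')+0=1+0=1
L[1]='e': occ=0, LF[1]=C('e')+0=3+0=3
L[2]='$': occ=0, LF[2]=C('$')+0=0+0=0
L[3]='l': occ=0, LF[3]=C('l')+0=4+0=4
L[4]='t': occ=0, LF[4]=C('t')+0=6+0=6
L[5]='b': occ=0, LF[5]=C('b')+0=2+0=2
L[6]='t': occ=1, LF[6]=C('t')+1=6+1=7
L[7]='o': occ=0, LF[7]=C('o')+0=5+0=5

Answer: 1 3 0 4 6 2 7 5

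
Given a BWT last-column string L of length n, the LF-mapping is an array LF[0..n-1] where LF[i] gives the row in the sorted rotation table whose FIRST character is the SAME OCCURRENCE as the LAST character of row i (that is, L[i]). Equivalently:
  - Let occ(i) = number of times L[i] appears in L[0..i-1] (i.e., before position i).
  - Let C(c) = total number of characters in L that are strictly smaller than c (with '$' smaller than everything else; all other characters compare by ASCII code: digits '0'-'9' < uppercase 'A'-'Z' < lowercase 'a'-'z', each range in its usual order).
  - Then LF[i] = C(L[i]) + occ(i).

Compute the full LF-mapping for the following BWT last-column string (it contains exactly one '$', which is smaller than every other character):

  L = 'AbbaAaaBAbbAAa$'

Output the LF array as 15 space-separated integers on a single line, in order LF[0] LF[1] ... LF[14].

Char counts: '$':1, 'A':5, 'B':1, 'a':4, 'b':4
C (first-col start): C('$')=0, C('A')=1, C('B')=6, C('a')=7, C('b')=11
L[0]='A': occ=0, LF[0]=C('A')+0=1+0=1
L[1]='b': occ=0, LF[1]=C('b')+0=11+0=11
L[2]='b': occ=1, LF[2]=C('b')+1=11+1=12
L[3]='a': occ=0, LF[3]=C('a')+0=7+0=7
L[4]='A': occ=1, LF[4]=C('A')+1=1+1=2
L[5]='a': occ=1, LF[5]=C('a')+1=7+1=8
L[6]='a': occ=2, LF[6]=C('a')+2=7+2=9
L[7]='B': occ=0, LF[7]=C('B')+0=6+0=6
L[8]='A': occ=2, LF[8]=C('A')+2=1+2=3
L[9]='b': occ=2, LF[9]=C('b')+2=11+2=13
L[10]='b': occ=3, LF[10]=C('b')+3=11+3=14
L[11]='A': occ=3, LF[11]=C('A')+3=1+3=4
L[12]='A': occ=4, LF[12]=C('A')+4=1+4=5
L[13]='a': occ=3, LF[13]=C('a')+3=7+3=10
L[14]='$': occ=0, LF[14]=C('$')+0=0+0=0

Answer: 1 11 12 7 2 8 9 6 3 13 14 4 5 10 0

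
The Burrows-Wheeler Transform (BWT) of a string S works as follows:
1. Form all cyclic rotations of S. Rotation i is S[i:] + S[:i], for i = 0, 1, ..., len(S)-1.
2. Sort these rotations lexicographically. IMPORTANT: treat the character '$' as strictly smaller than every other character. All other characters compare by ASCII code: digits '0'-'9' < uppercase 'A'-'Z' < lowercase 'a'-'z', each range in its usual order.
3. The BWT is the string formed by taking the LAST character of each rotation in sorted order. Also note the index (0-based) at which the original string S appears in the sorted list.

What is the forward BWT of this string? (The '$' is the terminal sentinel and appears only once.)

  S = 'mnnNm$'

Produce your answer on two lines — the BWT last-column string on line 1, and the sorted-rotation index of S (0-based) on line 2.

All 6 rotations (rotation i = S[i:]+S[:i]):
  rot[0] = mnnNm$
  rot[1] = nnNm$m
  rot[2] = nNm$mn
  rot[3] = Nm$mnn
  rot[4] = m$mnnN
  rot[5] = $mnnNm
Sorted (with $ < everything):
  sorted[0] = $mnnNm  (last char: 'm')
  sorted[1] = Nm$mnn  (last char: 'n')
  sorted[2] = m$mnnN  (last char: 'N')
  sorted[3] = mnnNm$  (last char: '$')
  sorted[4] = nNm$mn  (last char: 'n')
  sorted[5] = nnNm$m  (last char: 'm')
Last column: mnN$nm
Original string S is at sorted index 3

Answer: mnN$nm
3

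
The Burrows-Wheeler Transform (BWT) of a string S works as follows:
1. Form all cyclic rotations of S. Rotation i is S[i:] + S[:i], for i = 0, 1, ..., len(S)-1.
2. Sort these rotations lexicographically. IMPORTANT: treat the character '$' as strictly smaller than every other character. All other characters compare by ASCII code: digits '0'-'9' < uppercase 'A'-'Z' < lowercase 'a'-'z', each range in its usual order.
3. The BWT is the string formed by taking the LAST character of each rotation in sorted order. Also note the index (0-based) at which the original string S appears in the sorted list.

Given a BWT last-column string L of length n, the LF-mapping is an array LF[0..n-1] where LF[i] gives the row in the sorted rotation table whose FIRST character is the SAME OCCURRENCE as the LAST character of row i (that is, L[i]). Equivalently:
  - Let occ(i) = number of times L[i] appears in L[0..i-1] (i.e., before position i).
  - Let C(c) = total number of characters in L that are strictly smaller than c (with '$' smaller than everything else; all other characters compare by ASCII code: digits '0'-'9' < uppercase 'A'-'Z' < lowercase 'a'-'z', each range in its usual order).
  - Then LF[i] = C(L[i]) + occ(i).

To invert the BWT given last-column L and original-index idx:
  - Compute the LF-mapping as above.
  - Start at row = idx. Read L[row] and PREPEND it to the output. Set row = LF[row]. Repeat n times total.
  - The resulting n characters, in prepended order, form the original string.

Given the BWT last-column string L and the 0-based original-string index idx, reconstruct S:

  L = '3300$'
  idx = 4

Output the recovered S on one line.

Answer: 3003$

Derivation:
LF mapping: 3 4 1 2 0
Walk LF starting at row 4, prepending L[row]:
  step 1: row=4, L[4]='$', prepend. Next row=LF[4]=0
  step 2: row=0, L[0]='3', prepend. Next row=LF[0]=3
  step 3: row=3, L[3]='0', prepend. Next row=LF[3]=2
  step 4: row=2, L[2]='0', prepend. Next row=LF[2]=1
  step 5: row=1, L[1]='3', prepend. Next row=LF[1]=4
Reversed output: 3003$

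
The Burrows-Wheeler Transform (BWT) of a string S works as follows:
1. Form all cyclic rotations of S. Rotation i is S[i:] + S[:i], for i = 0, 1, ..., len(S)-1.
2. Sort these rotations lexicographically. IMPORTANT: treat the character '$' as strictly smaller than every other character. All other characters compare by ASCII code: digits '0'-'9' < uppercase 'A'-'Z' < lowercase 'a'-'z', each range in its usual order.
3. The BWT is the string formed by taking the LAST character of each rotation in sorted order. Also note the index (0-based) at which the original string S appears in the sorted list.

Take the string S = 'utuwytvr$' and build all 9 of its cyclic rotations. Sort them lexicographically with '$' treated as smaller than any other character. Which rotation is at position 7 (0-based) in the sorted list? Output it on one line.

Answer: wytvr$utu

Derivation:
All 9 rotations (rotation i = S[i:]+S[:i]):
  rot[0] = utuwytvr$
  rot[1] = tuwytvr$u
  rot[2] = uwytvr$ut
  rot[3] = wytvr$utu
  rot[4] = ytvr$utuw
  rot[5] = tvr$utuwy
  rot[6] = vr$utuwyt
  rot[7] = r$utuwytv
  rot[8] = $utuwytvr
Sorted (with $ < everything):
  sorted[0] = $utuwytvr
  sorted[1] = r$utuwytv
  sorted[2] = tuwytvr$u
  sorted[3] = tvr$utuwy
  sorted[4] = utuwytvr$
  sorted[5] = uwytvr$ut
  sorted[6] = vr$utuwyt
  sorted[7] = wytvr$utu
  sorted[8] = ytvr$utuw
sorted[7] = wytvr$utu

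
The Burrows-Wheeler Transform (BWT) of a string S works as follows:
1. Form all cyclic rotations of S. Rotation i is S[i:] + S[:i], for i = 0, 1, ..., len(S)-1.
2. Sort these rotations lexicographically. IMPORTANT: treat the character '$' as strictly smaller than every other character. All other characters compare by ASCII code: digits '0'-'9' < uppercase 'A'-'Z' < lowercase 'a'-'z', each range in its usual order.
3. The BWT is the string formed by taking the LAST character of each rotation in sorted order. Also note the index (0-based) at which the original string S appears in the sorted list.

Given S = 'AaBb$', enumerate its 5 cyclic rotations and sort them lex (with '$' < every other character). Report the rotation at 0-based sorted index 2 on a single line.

All 5 rotations (rotation i = S[i:]+S[:i]):
  rot[0] = AaBb$
  rot[1] = aBb$A
  rot[2] = Bb$Aa
  rot[3] = b$AaB
  rot[4] = $AaBb
Sorted (with $ < everything):
  sorted[0] = $AaBb
  sorted[1] = AaBb$
  sorted[2] = Bb$Aa
  sorted[3] = aBb$A
  sorted[4] = b$AaB
sorted[2] = Bb$Aa

Answer: Bb$Aa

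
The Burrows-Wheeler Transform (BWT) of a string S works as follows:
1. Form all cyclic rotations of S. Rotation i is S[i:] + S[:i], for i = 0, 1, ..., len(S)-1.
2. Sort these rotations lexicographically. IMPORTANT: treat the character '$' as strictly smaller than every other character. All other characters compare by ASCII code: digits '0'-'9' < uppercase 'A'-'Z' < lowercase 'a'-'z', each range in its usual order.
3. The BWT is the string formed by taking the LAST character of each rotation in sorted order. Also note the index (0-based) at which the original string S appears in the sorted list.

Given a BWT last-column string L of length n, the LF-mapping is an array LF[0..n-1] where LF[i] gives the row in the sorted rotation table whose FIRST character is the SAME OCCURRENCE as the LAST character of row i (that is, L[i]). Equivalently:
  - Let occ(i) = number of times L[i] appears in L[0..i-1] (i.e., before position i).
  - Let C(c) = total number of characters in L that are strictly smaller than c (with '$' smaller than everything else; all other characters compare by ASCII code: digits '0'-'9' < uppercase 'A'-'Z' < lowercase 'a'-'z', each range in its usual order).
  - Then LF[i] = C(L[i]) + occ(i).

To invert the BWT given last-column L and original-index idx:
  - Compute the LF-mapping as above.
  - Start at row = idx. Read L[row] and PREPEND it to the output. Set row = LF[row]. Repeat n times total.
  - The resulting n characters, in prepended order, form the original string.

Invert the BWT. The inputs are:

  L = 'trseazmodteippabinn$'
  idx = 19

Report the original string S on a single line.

Answer: zebradisappointment$

Derivation:
LF mapping: 17 15 16 5 1 19 9 12 4 18 6 7 13 14 2 3 8 10 11 0
Walk LF starting at row 19, prepending L[row]:
  step 1: row=19, L[19]='$', prepend. Next row=LF[19]=0
  step 2: row=0, L[0]='t', prepend. Next row=LF[0]=17
  step 3: row=17, L[17]='n', prepend. Next row=LF[17]=10
  step 4: row=10, L[10]='e', prepend. Next row=LF[10]=6
  step 5: row=6, L[6]='m', prepend. Next row=LF[6]=9
  step 6: row=9, L[9]='t', prepend. Next row=LF[9]=18
  step 7: row=18, L[18]='n', prepend. Next row=LF[18]=11
  step 8: row=11, L[11]='i', prepend. Next row=LF[11]=7
  step 9: row=7, L[7]='o', prepend. Next row=LF[7]=12
  step 10: row=12, L[12]='p', prepend. Next row=LF[12]=13
  step 11: row=13, L[13]='p', prepend. Next row=LF[13]=14
  step 12: row=14, L[14]='a', prepend. Next row=LF[14]=2
  step 13: row=2, L[2]='s', prepend. Next row=LF[2]=16
  step 14: row=16, L[16]='i', prepend. Next row=LF[16]=8
  step 15: row=8, L[8]='d', prepend. Next row=LF[8]=4
  step 16: row=4, L[4]='a', prepend. Next row=LF[4]=1
  step 17: row=1, L[1]='r', prepend. Next row=LF[1]=15
  step 18: row=15, L[15]='b', prepend. Next row=LF[15]=3
  step 19: row=3, L[3]='e', prepend. Next row=LF[3]=5
  step 20: row=5, L[5]='z', prepend. Next row=LF[5]=19
Reversed output: zebradisappointment$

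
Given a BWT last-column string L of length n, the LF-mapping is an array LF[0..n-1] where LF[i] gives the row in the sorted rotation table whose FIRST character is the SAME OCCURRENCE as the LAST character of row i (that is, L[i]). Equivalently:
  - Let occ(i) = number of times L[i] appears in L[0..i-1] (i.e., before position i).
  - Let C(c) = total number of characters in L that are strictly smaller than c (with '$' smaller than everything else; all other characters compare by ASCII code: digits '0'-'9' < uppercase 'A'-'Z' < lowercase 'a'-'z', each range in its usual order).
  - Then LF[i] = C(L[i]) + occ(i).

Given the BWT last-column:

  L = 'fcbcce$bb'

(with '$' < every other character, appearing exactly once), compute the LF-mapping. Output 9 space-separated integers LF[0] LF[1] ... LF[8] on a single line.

Char counts: '$':1, 'b':3, 'c':3, 'e':1, 'f':1
C (first-col start): C('$')=0, C('b')=1, C('c')=4, C('e')=7, C('f')=8
L[0]='f': occ=0, LF[0]=C('f')+0=8+0=8
L[1]='c': occ=0, LF[1]=C('c')+0=4+0=4
L[2]='b': occ=0, LF[2]=C('b')+0=1+0=1
L[3]='c': occ=1, LF[3]=C('c')+1=4+1=5
L[4]='c': occ=2, LF[4]=C('c')+2=4+2=6
L[5]='e': occ=0, LF[5]=C('e')+0=7+0=7
L[6]='$': occ=0, LF[6]=C('$')+0=0+0=0
L[7]='b': occ=1, LF[7]=C('b')+1=1+1=2
L[8]='b': occ=2, LF[8]=C('b')+2=1+2=3

Answer: 8 4 1 5 6 7 0 2 3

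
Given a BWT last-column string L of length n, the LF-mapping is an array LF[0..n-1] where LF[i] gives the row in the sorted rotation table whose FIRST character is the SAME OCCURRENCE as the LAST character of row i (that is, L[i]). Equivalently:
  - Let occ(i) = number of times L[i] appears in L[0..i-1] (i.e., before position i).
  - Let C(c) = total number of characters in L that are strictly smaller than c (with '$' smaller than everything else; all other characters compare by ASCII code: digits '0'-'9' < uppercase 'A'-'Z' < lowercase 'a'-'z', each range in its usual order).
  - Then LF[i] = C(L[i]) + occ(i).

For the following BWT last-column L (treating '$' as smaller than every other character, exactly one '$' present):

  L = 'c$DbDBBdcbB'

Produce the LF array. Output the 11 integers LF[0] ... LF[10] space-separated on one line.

Char counts: '$':1, 'B':3, 'D':2, 'b':2, 'c':2, 'd':1
C (first-col start): C('$')=0, C('B')=1, C('D')=4, C('b')=6, C('c')=8, C('d')=10
L[0]='c': occ=0, LF[0]=C('c')+0=8+0=8
L[1]='$': occ=0, LF[1]=C('$')+0=0+0=0
L[2]='D': occ=0, LF[2]=C('D')+0=4+0=4
L[3]='b': occ=0, LF[3]=C('b')+0=6+0=6
L[4]='D': occ=1, LF[4]=C('D')+1=4+1=5
L[5]='B': occ=0, LF[5]=C('B')+0=1+0=1
L[6]='B': occ=1, LF[6]=C('B')+1=1+1=2
L[7]='d': occ=0, LF[7]=C('d')+0=10+0=10
L[8]='c': occ=1, LF[8]=C('c')+1=8+1=9
L[9]='b': occ=1, LF[9]=C('b')+1=6+1=7
L[10]='B': occ=2, LF[10]=C('B')+2=1+2=3

Answer: 8 0 4 6 5 1 2 10 9 7 3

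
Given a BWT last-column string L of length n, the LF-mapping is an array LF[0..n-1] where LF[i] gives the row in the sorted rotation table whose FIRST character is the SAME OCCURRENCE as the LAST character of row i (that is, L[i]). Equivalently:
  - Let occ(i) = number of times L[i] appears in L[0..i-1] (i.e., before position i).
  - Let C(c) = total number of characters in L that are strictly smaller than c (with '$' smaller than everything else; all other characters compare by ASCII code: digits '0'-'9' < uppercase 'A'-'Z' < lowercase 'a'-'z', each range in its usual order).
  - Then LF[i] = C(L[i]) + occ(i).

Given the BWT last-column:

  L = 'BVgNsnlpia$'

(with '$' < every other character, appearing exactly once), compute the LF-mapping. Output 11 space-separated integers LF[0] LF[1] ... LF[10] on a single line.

Char counts: '$':1, 'B':1, 'N':1, 'V':1, 'a':1, 'g':1, 'i':1, 'l':1, 'n':1, 'p':1, 's':1
C (first-col start): C('$')=0, C('B')=1, C('N')=2, C('V')=3, C('a')=4, C('g')=5, C('i')=6, C('l')=7, C('n')=8, C('p')=9, C('s')=10
L[0]='B': occ=0, LF[0]=C('B')+0=1+0=1
L[1]='V': occ=0, LF[1]=C('V')+0=3+0=3
L[2]='g': occ=0, LF[2]=C('g')+0=5+0=5
L[3]='N': occ=0, LF[3]=C('N')+0=2+0=2
L[4]='s': occ=0, LF[4]=C('s')+0=10+0=10
L[5]='n': occ=0, LF[5]=C('n')+0=8+0=8
L[6]='l': occ=0, LF[6]=C('l')+0=7+0=7
L[7]='p': occ=0, LF[7]=C('p')+0=9+0=9
L[8]='i': occ=0, LF[8]=C('i')+0=6+0=6
L[9]='a': occ=0, LF[9]=C('a')+0=4+0=4
L[10]='$': occ=0, LF[10]=C('$')+0=0+0=0

Answer: 1 3 5 2 10 8 7 9 6 4 0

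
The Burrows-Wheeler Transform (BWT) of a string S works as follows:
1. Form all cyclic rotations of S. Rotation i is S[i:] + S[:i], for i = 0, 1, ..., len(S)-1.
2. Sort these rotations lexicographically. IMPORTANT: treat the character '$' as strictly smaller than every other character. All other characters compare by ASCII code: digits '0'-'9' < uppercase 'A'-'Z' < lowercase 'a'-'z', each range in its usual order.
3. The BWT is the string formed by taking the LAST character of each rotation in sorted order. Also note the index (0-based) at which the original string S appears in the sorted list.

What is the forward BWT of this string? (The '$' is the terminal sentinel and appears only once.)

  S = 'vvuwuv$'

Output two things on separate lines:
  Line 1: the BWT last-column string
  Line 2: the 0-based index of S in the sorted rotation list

Answer: vwvuv$u
5

Derivation:
All 7 rotations (rotation i = S[i:]+S[:i]):
  rot[0] = vvuwuv$
  rot[1] = vuwuv$v
  rot[2] = uwuv$vv
  rot[3] = wuv$vvu
  rot[4] = uv$vvuw
  rot[5] = v$vvuwu
  rot[6] = $vvuwuv
Sorted (with $ < everything):
  sorted[0] = $vvuwuv  (last char: 'v')
  sorted[1] = uv$vvuw  (last char: 'w')
  sorted[2] = uwuv$vv  (last char: 'v')
  sorted[3] = v$vvuwu  (last char: 'u')
  sorted[4] = vuwuv$v  (last char: 'v')
  sorted[5] = vvuwuv$  (last char: '$')
  sorted[6] = wuv$vvu  (last char: 'u')
Last column: vwvuv$u
Original string S is at sorted index 5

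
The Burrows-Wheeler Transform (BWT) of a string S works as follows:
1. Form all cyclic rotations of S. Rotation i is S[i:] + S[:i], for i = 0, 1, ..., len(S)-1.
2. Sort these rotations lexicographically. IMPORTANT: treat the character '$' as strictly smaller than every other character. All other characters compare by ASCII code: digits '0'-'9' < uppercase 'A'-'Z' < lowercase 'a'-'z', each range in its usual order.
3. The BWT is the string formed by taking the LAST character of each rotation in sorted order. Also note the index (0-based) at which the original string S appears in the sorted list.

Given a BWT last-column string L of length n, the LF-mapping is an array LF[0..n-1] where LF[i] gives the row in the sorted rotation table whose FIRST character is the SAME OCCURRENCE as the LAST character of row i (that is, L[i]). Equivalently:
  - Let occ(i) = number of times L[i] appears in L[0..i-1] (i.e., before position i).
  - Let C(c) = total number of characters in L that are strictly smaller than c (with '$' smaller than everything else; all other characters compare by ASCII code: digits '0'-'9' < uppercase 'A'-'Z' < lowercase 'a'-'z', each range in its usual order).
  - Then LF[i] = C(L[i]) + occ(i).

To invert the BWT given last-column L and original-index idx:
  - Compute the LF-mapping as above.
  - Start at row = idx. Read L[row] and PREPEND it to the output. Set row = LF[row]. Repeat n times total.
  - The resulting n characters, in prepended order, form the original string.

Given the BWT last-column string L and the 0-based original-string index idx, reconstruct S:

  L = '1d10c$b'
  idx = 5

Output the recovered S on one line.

LF mapping: 2 6 3 1 5 0 4
Walk LF starting at row 5, prepending L[row]:
  step 1: row=5, L[5]='$', prepend. Next row=LF[5]=0
  step 2: row=0, L[0]='1', prepend. Next row=LF[0]=2
  step 3: row=2, L[2]='1', prepend. Next row=LF[2]=3
  step 4: row=3, L[3]='0', prepend. Next row=LF[3]=1
  step 5: row=1, L[1]='d', prepend. Next row=LF[1]=6
  step 6: row=6, L[6]='b', prepend. Next row=LF[6]=4
  step 7: row=4, L[4]='c', prepend. Next row=LF[4]=5
Reversed output: cbd011$

Answer: cbd011$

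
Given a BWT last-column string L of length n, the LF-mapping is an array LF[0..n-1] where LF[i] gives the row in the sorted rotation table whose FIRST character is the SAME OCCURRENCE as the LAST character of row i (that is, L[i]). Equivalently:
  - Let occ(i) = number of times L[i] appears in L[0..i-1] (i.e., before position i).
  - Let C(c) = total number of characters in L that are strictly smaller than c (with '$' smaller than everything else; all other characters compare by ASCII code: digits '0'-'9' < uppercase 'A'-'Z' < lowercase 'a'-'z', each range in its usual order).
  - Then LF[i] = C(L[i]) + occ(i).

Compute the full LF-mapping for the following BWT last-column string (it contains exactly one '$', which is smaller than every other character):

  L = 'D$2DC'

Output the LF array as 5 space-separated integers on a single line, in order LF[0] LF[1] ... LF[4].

Char counts: '$':1, '2':1, 'C':1, 'D':2
C (first-col start): C('$')=0, C('2')=1, C('C')=2, C('D')=3
L[0]='D': occ=0, LF[0]=C('D')+0=3+0=3
L[1]='$': occ=0, LF[1]=C('$')+0=0+0=0
L[2]='2': occ=0, LF[2]=C('2')+0=1+0=1
L[3]='D': occ=1, LF[3]=C('D')+1=3+1=4
L[4]='C': occ=0, LF[4]=C('C')+0=2+0=2

Answer: 3 0 1 4 2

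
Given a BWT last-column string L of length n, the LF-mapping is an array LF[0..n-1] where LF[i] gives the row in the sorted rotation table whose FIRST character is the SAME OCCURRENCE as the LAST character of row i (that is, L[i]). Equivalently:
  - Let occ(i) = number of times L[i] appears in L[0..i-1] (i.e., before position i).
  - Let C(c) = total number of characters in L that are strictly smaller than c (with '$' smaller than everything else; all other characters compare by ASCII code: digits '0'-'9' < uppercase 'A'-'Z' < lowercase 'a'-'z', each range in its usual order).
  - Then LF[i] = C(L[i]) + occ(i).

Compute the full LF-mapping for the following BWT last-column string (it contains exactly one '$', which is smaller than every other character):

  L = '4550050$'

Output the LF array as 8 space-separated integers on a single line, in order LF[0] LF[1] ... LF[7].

Char counts: '$':1, '0':3, '4':1, '5':3
C (first-col start): C('$')=0, C('0')=1, C('4')=4, C('5')=5
L[0]='4': occ=0, LF[0]=C('4')+0=4+0=4
L[1]='5': occ=0, LF[1]=C('5')+0=5+0=5
L[2]='5': occ=1, LF[2]=C('5')+1=5+1=6
L[3]='0': occ=0, LF[3]=C('0')+0=1+0=1
L[4]='0': occ=1, LF[4]=C('0')+1=1+1=2
L[5]='5': occ=2, LF[5]=C('5')+2=5+2=7
L[6]='0': occ=2, LF[6]=C('0')+2=1+2=3
L[7]='$': occ=0, LF[7]=C('$')+0=0+0=0

Answer: 4 5 6 1 2 7 3 0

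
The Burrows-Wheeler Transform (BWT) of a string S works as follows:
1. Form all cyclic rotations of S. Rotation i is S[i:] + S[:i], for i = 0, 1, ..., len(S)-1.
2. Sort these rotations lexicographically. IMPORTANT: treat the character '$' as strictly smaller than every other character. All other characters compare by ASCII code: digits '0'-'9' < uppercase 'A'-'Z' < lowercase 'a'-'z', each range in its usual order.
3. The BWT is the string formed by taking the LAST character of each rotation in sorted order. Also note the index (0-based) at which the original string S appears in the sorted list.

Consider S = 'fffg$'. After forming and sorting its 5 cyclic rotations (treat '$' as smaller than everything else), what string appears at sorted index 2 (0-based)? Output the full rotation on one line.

All 5 rotations (rotation i = S[i:]+S[:i]):
  rot[0] = fffg$
  rot[1] = ffg$f
  rot[2] = fg$ff
  rot[3] = g$fff
  rot[4] = $fffg
Sorted (with $ < everything):
  sorted[0] = $fffg
  sorted[1] = fffg$
  sorted[2] = ffg$f
  sorted[3] = fg$ff
  sorted[4] = g$fff
sorted[2] = ffg$f

Answer: ffg$f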